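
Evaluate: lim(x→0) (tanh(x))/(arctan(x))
This is a 0/0 indeterminate form.

Apply L'Hôpital's rule: differentiate numerator and denominator separately.
  f(x) = tanh(x)   ⇒   f'(x) = 1 - tanh(x)^2
  g(x) = atan(x)   ⇒   g'(x) = 1/(x^2 + 1)
  lim(x→0) f'(x)/g'(x) = lim(x→0) (1 - tanh(x)^2)/(1/(x^2 + 1))
  = 1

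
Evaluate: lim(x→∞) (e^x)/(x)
This is an ∞/∞ indeterminate form.

Apply L'Hôpital's rule: differentiate numerator and denominator separately.
  f(x) = e^(x)   ⇒   f'(x) = e^(x)
  g(x) = x   ⇒   g'(x) = 1
  lim(x→∞) f'(x)/g'(x) = lim(x→∞) (e^(x))/(1)
  = ∞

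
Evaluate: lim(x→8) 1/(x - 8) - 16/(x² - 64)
This is an ∞-∞ indeterminate form.

Combine fractions or rationalize to convert ∞-∞ to 0/0 form:
  lim(x→8) 1/(x - 8) - 16/(x² - 64) = 1/16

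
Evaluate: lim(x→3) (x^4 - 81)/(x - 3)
This is a standard limit.

Factor or rationalize the expression:
  lim(x→3) (x^4 - 81)/(x - 3) = 108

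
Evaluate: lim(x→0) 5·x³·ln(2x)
This is a 0·∞ indeterminate form.

Rewrite 0·∞ as a quotient (0/0 or ∞/∞ form), then apply L'Hôpital's rule:
  lim(x→0) 5·x³·ln(2x) = 0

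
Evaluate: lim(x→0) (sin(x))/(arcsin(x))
This is a 0/0 indeterminate form.

Apply L'Hôpital's rule: differentiate numerator and denominator separately.
  f(x) = sin(x)   ⇒   f'(x) = cos(x)
  g(x) = asin(x)   ⇒   g'(x) = 1/sqrt(1 - x^2)
  lim(x→0) f'(x)/g'(x) = lim(x→0) (cos(x))/(1/sqrt(1 - x^2))
  = 1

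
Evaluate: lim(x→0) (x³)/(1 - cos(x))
This is a 0/0 indeterminate form.

Apply L'Hôpital's rule: differentiate numerator and denominator separately.
  f(x) = x^3   ⇒   f'(x) = 3·x^2
  g(x) = 1 - cos(x)   ⇒   g'(x) = sin(x)
  lim(x→0) f'(x)/g'(x) = lim(x→0) (3·x^2)/(sin(x))
  = 0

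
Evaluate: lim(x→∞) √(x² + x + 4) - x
This is an ∞-∞ indeterminate form.

Combine fractions or rationalize to convert ∞-∞ to 0/0 form:
  lim(x→∞) √(x² + x + 4) - x = 1/2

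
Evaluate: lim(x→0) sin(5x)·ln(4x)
This is a 0·∞ indeterminate form.

Rewrite 0·∞ as a quotient (0/0 or ∞/∞ form), then apply L'Hôpital's rule:
  lim(x→0) sin(5x)·ln(4x) = 0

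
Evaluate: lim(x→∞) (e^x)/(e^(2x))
This is an ∞/∞ indeterminate form.

Apply L'Hôpital's rule: differentiate numerator and denominator separately.
  f(x) = e^(x)   ⇒   f'(x) = e^(x)
  g(x) = e^(2·x)   ⇒   g'(x) = 2·e^(2·x)
  lim(x→∞) f'(x)/g'(x) = lim(x→∞) (e^(x))/(2·e^(2·x))
  = 0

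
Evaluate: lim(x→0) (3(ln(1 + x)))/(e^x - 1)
This is a 0/0 indeterminate form.

Apply L'Hôpital's rule: differentiate numerator and denominator separately.
  f(x) = 3·ln(x + 1)   ⇒   f'(x) = 3/(x + 1)
  g(x) = e^(x) - 1   ⇒   g'(x) = e^(x)
  lim(x→0) f'(x)/g'(x) = lim(x→0) (3/(x + 1))/(e^(x))
  = 3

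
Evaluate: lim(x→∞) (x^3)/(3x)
This is an ∞/∞ indeterminate form.

Apply L'Hôpital's rule: differentiate numerator and denominator separately.
  f(x) = x^3   ⇒   f'(x) = 3·x^2
  g(x) = 3·x   ⇒   g'(x) = 3
  lim(x→∞) f'(x)/g'(x) = lim(x→∞) (3·x^2)/(3)
  = ∞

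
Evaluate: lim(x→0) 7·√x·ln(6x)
This is a 0·∞ indeterminate form.

Rewrite 0·∞ as a quotient (0/0 or ∞/∞ form), then apply L'Hôpital's rule:
  lim(x→0) 7·√x·ln(6x) = 0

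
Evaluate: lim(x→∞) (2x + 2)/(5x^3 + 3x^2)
This is an ∞/∞ indeterminate form.

Apply L'Hôpital's rule: differentiate numerator and denominator separately.
  f(x) = 2·x + 2   ⇒   f'(x) = 2
  g(x) = 5·x^3 + 3·x^2   ⇒   g'(x) = 15·x^2 + 6·x
  lim(x→∞) f'(x)/g'(x) = lim(x→∞) (2)/(15·x^2 + 6·x)
  = 0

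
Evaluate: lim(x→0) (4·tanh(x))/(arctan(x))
This is a 0/0 indeterminate form.

Apply L'Hôpital's rule: differentiate numerator and denominator separately.
  f(x) = 4·tanh(x)   ⇒   f'(x) = 4 - 4·tanh(x)^2
  g(x) = atan(x)   ⇒   g'(x) = 1/(x^2 + 1)
  lim(x→0) f'(x)/g'(x) = lim(x→0) (4 - 4·tanh(x)^2)/(1/(x^2 + 1))
  = 4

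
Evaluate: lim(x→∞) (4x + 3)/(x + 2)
This is an ∞/∞ indeterminate form.

Apply L'Hôpital's rule: differentiate numerator and denominator separately.
  f(x) = 4·x + 3   ⇒   f'(x) = 4
  g(x) = x + 2   ⇒   g'(x) = 1
  lim(x→∞) f'(x)/g'(x) = lim(x→∞) (4)/(1)
  = 4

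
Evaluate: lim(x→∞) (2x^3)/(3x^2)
This is an ∞/∞ indeterminate form.

Apply L'Hôpital's rule: differentiate numerator and denominator separately.
  f(x) = 2·x^3   ⇒   f'(x) = 6·x^2
  g(x) = 3·x^2   ⇒   g'(x) = 6·x
  lim(x→∞) f'(x)/g'(x) = lim(x→∞) (6·x^2)/(6·x)
  = ∞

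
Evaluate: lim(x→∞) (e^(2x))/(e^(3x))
This is an ∞/∞ indeterminate form.

Apply L'Hôpital's rule: differentiate numerator and denominator separately.
  f(x) = e^(2·x)   ⇒   f'(x) = 2·e^(2·x)
  g(x) = e^(3·x)   ⇒   g'(x) = 3·e^(3·x)
  lim(x→∞) f'(x)/g'(x) = lim(x→∞) (2·e^(2·x))/(3·e^(3·x))
  = 0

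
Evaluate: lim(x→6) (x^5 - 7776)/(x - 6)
This is a standard limit.

Factor or rationalize the expression:
  lim(x→6) (x^5 - 7776)/(x - 6) = 6480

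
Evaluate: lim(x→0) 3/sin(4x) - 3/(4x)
This is an ∞-∞ indeterminate form.

Combine fractions or rationalize to convert ∞-∞ to 0/0 form:
  lim(x→0) 3/sin(4x) - 3/(4x) = 0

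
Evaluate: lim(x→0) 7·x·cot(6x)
This is a 0·∞ indeterminate form.

Rewrite 0·∞ as a quotient (0/0 or ∞/∞ form), then apply L'Hôpital's rule:
  lim(x→0) 7·x·cot(6x) = 7/6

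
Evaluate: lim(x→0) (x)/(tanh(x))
This is a 0/0 indeterminate form.

Apply L'Hôpital's rule: differentiate numerator and denominator separately.
  f(x) = x   ⇒   f'(x) = 1
  g(x) = tanh(x)   ⇒   g'(x) = 1 - tanh(x)^2
  lim(x→0) f'(x)/g'(x) = lim(x→0) (1)/(1 - tanh(x)^2)
  = 1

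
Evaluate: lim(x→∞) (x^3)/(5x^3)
This is an ∞/∞ indeterminate form.

Apply L'Hôpital's rule: differentiate numerator and denominator separately.
  f(x) = x^3   ⇒   f'(x) = 3·x^2
  g(x) = 5·x^3   ⇒   g'(x) = 15·x^2
  lim(x→∞) f'(x)/g'(x) = lim(x→∞) (3·x^2)/(15·x^2)
  = 1/5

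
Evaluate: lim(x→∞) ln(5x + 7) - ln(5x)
This is an ∞-∞ indeterminate form.

Combine fractions or rationalize to convert ∞-∞ to 0/0 form:
  lim(x→∞) ln(5x + 7) - ln(5x) = 0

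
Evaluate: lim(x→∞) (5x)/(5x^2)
This is an ∞/∞ indeterminate form.

Apply L'Hôpital's rule: differentiate numerator and denominator separately.
  f(x) = 5·x   ⇒   f'(x) = 5
  g(x) = 5·x^2   ⇒   g'(x) = 10·x
  lim(x→∞) f'(x)/g'(x) = lim(x→∞) (5)/(10·x)
  = 0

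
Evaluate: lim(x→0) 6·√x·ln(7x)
This is a 0·∞ indeterminate form.

Rewrite 0·∞ as a quotient (0/0 or ∞/∞ form), then apply L'Hôpital's rule:
  lim(x→0) 6·√x·ln(7x) = 0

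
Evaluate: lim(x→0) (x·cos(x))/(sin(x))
This is a 0/0 indeterminate form.

Apply L'Hôpital's rule: differentiate numerator and denominator separately.
  f(x) = x·cos(x)   ⇒   f'(x) = -x·sin(x) + cos(x)
  g(x) = sin(x)   ⇒   g'(x) = cos(x)
  lim(x→0) f'(x)/g'(x) = lim(x→0) (-x·sin(x) + cos(x))/(cos(x))
  = 1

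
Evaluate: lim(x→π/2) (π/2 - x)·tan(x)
This is a 0·∞ indeterminate form.

Rewrite 0·∞ as a quotient (0/0 or ∞/∞ form), then apply L'Hôpital's rule:
  lim(x→π/2) (π/2 - x)·tan(x) = 1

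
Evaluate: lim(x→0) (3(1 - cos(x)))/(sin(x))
This is a 0/0 indeterminate form.

Apply L'Hôpital's rule: differentiate numerator and denominator separately.
  f(x) = 3 - 3·cos(x)   ⇒   f'(x) = 3·sin(x)
  g(x) = sin(x)   ⇒   g'(x) = cos(x)
  lim(x→0) f'(x)/g'(x) = lim(x→0) (3·sin(x))/(cos(x))
  = 0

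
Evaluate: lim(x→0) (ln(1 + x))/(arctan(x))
This is a 0/0 indeterminate form.

Apply L'Hôpital's rule: differentiate numerator and denominator separately.
  f(x) = ln(x + 1)   ⇒   f'(x) = 1/(x + 1)
  g(x) = atan(x)   ⇒   g'(x) = 1/(x^2 + 1)
  lim(x→0) f'(x)/g'(x) = lim(x→0) (1/(x + 1))/(1/(x^2 + 1))
  = 1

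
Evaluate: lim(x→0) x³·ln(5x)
This is a 0·∞ indeterminate form.

Rewrite 0·∞ as a quotient (0/0 or ∞/∞ form), then apply L'Hôpital's rule:
  lim(x→0) x³·ln(5x) = 0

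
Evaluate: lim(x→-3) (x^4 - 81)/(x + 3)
This is a standard limit.

Factor or rationalize the expression:
  lim(x→-3) (x^4 - 81)/(x + 3) = -108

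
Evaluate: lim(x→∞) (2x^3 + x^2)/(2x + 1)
This is an ∞/∞ indeterminate form.

Apply L'Hôpital's rule: differentiate numerator and denominator separately.
  f(x) = 2·x^3 + x^2   ⇒   f'(x) = 6·x^2 + 2·x
  g(x) = 2·x + 1   ⇒   g'(x) = 2
  lim(x→∞) f'(x)/g'(x) = lim(x→∞) (6·x^2 + 2·x)/(2)
  = ∞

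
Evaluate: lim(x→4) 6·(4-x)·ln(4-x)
This is a 0·∞ indeterminate form.

Rewrite 0·∞ as a quotient (0/0 or ∞/∞ form), then apply L'Hôpital's rule:
  lim(x→4) 6·(4-x)·ln(4-x) = 0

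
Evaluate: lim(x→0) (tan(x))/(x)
This is a 0/0 indeterminate form.

Apply L'Hôpital's rule: differentiate numerator and denominator separately.
  f(x) = tan(x)   ⇒   f'(x) = tan(x)^2 + 1
  g(x) = x   ⇒   g'(x) = 1
  lim(x→0) f'(x)/g'(x) = lim(x→0) (tan(x)^2 + 1)/(1)
  = 1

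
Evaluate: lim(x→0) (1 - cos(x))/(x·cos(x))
This is a 0/0 indeterminate form.

Apply L'Hôpital's rule: differentiate numerator and denominator separately.
  f(x) = 1 - cos(x)   ⇒   f'(x) = sin(x)
  g(x) = x·cos(x)   ⇒   g'(x) = -x·sin(x) + cos(x)
  lim(x→0) f'(x)/g'(x) = lim(x→0) (sin(x))/(-x·sin(x) + cos(x))
  = 0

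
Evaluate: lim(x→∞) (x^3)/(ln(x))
This is an ∞/∞ indeterminate form.

Apply L'Hôpital's rule: differentiate numerator and denominator separately.
  f(x) = x^3   ⇒   f'(x) = 3·x^2
  g(x) = ln(x)   ⇒   g'(x) = 1/x
  lim(x→∞) f'(x)/g'(x) = lim(x→∞) (3·x^2)/(1/x)
  = ∞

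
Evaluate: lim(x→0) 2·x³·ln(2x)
This is a 0·∞ indeterminate form.

Rewrite 0·∞ as a quotient (0/0 or ∞/∞ form), then apply L'Hôpital's rule:
  lim(x→0) 2·x³·ln(2x) = 0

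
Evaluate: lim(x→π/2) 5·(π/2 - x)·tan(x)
This is a 0·∞ indeterminate form.

Rewrite 0·∞ as a quotient (0/0 or ∞/∞ form), then apply L'Hôpital's rule:
  lim(x→π/2) 5·(π/2 - x)·tan(x) = 5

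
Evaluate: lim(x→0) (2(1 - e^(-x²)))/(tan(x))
This is a 0/0 indeterminate form.

Apply L'Hôpital's rule: differentiate numerator and denominator separately.
  f(x) = 2 - 2·e^(-x^2)   ⇒   f'(x) = 4·x·e^(-x^2)
  g(x) = tan(x)   ⇒   g'(x) = tan(x)^2 + 1
  lim(x→0) f'(x)/g'(x) = lim(x→0) (4·x·e^(-x^2))/(tan(x)^2 + 1)
  = 0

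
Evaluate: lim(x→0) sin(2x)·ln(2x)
This is a 0·∞ indeterminate form.

Rewrite 0·∞ as a quotient (0/0 or ∞/∞ form), then apply L'Hôpital's rule:
  lim(x→0) sin(2x)·ln(2x) = 0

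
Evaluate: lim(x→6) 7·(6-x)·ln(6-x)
This is a 0·∞ indeterminate form.

Rewrite 0·∞ as a quotient (0/0 or ∞/∞ form), then apply L'Hôpital's rule:
  lim(x→6) 7·(6-x)·ln(6-x) = 0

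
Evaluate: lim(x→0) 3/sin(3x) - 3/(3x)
This is an ∞-∞ indeterminate form.

Combine fractions or rationalize to convert ∞-∞ to 0/0 form:
  lim(x→0) 3/sin(3x) - 3/(3x) = 0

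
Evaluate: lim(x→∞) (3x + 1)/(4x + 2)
This is an ∞/∞ indeterminate form.

Apply L'Hôpital's rule: differentiate numerator and denominator separately.
  f(x) = 3·x + 1   ⇒   f'(x) = 3
  g(x) = 4·x + 2   ⇒   g'(x) = 4
  lim(x→∞) f'(x)/g'(x) = lim(x→∞) (3)/(4)
  = 3/4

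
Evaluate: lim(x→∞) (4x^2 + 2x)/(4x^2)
This is an ∞/∞ indeterminate form.

Apply L'Hôpital's rule: differentiate numerator and denominator separately.
  f(x) = 4·x^2 + 2·x   ⇒   f'(x) = 8·x + 2
  g(x) = 4·x^2   ⇒   g'(x) = 8·x
  lim(x→∞) f'(x)/g'(x) = lim(x→∞) (8·x + 2)/(8·x)
  = 1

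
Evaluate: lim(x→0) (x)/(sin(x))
This is a 0/0 indeterminate form.

Apply L'Hôpital's rule: differentiate numerator and denominator separately.
  f(x) = x   ⇒   f'(x) = 1
  g(x) = sin(x)   ⇒   g'(x) = cos(x)
  lim(x→0) f'(x)/g'(x) = lim(x→0) (1)/(cos(x))
  = 1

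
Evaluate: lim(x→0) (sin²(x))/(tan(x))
This is a 0/0 indeterminate form.

Apply L'Hôpital's rule: differentiate numerator and denominator separately.
  f(x) = sin(x)^2   ⇒   f'(x) = 2·sin(x)·cos(x)
  g(x) = tan(x)   ⇒   g'(x) = tan(x)^2 + 1
  lim(x→0) f'(x)/g'(x) = lim(x→0) (2·sin(x)·cos(x))/(tan(x)^2 + 1)
  = 0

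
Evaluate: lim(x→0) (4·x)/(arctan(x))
This is a 0/0 indeterminate form.

Apply L'Hôpital's rule: differentiate numerator and denominator separately.
  f(x) = 4·x   ⇒   f'(x) = 4
  g(x) = atan(x)   ⇒   g'(x) = 1/(x^2 + 1)
  lim(x→0) f'(x)/g'(x) = lim(x→0) (4)/(1/(x^2 + 1))
  = 4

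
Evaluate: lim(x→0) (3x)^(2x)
This is an exponential indeterminate form.

For exponential indeterminate forms, take the natural log:
  Let L = lim(x→0) (3x)^(2x)
  Then ln(L) = lim(x→0) [exponent × ln(base)]
  Evaluate using L'Hôpital or standard limits, then exponentiate.
  L = 1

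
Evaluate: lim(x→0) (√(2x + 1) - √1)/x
This is a standard limit.

Factor or rationalize the expression:
  lim(x→0) (√(2x + 1) - √1)/x = 1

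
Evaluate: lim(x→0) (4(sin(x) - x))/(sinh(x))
This is a 0/0 indeterminate form.

Apply L'Hôpital's rule: differentiate numerator and denominator separately.
  f(x) = -4·x + 4·sin(x)   ⇒   f'(x) = 4·cos(x) - 4
  g(x) = sinh(x)   ⇒   g'(x) = cosh(x)
  lim(x→0) f'(x)/g'(x) = lim(x→0) (4·cos(x) - 4)/(cosh(x))
  = 0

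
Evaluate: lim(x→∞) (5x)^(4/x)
This is an exponential indeterminate form.

For exponential indeterminate forms, take the natural log:
  Let L = lim(x→∞) (5x)^(4/x)
  Then ln(L) = lim(x→∞) [exponent × ln(base)]
  Evaluate using L'Hôpital or standard limits, then exponentiate.
  L = 1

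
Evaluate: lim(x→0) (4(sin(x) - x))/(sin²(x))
This is a 0/0 indeterminate form.

Apply L'Hôpital's rule: differentiate numerator and denominator separately.
  f(x) = -4·x + 4·sin(x)   ⇒   f'(x) = 4·cos(x) - 4
  g(x) = sin(x)^2   ⇒   g'(x) = 2·sin(x)·cos(x)
  lim(x→0) f'(x)/g'(x) = lim(x→0) (4·cos(x) - 4)/(2·sin(x)·cos(x))
  = 0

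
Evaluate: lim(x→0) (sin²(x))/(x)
This is a 0/0 indeterminate form.

Apply L'Hôpital's rule: differentiate numerator and denominator separately.
  f(x) = sin(x)^2   ⇒   f'(x) = 2·sin(x)·cos(x)
  g(x) = x   ⇒   g'(x) = 1
  lim(x→0) f'(x)/g'(x) = lim(x→0) (2·sin(x)·cos(x))/(1)
  = 0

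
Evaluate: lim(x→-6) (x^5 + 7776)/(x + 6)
This is a standard limit.

Factor or rationalize the expression:
  lim(x→-6) (x^5 + 7776)/(x + 6) = 6480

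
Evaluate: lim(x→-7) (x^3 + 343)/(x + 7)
This is a standard limit.

Factor or rationalize the expression:
  lim(x→-7) (x^3 + 343)/(x + 7) = 147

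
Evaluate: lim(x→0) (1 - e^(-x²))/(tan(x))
This is a 0/0 indeterminate form.

Apply L'Hôpital's rule: differentiate numerator and denominator separately.
  f(x) = 1 - e^(-x^2)   ⇒   f'(x) = 2·x·e^(-x^2)
  g(x) = tan(x)   ⇒   g'(x) = tan(x)^2 + 1
  lim(x→0) f'(x)/g'(x) = lim(x→0) (2·x·e^(-x^2))/(tan(x)^2 + 1)
  = 0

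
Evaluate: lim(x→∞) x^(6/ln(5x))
This is an exponential indeterminate form.

For exponential indeterminate forms, take the natural log:
  Let L = lim(x→∞) x^(6/ln(5x))
  Then ln(L) = lim(x→∞) [exponent × ln(base)]
  Evaluate using L'Hôpital or standard limits, then exponentiate.
  L = e^(6)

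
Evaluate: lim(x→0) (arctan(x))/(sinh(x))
This is a 0/0 indeterminate form.

Apply L'Hôpital's rule: differentiate numerator and denominator separately.
  f(x) = atan(x)   ⇒   f'(x) = 1/(x^2 + 1)
  g(x) = sinh(x)   ⇒   g'(x) = cosh(x)
  lim(x→0) f'(x)/g'(x) = lim(x→0) (1/(x^2 + 1))/(cosh(x))
  = 1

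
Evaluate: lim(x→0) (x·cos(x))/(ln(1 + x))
This is a 0/0 indeterminate form.

Apply L'Hôpital's rule: differentiate numerator and denominator separately.
  f(x) = x·cos(x)   ⇒   f'(x) = -x·sin(x) + cos(x)
  g(x) = ln(x + 1)   ⇒   g'(x) = 1/(x + 1)
  lim(x→0) f'(x)/g'(x) = lim(x→0) (-x·sin(x) + cos(x))/(1/(x + 1))
  = 1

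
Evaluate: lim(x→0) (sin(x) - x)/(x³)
This is a 0/0 indeterminate form.

Apply L'Hôpital's rule: differentiate numerator and denominator separately.
  f(x) = -x + sin(x)   ⇒   f'(x) = cos(x) - 1
  g(x) = x^3   ⇒   g'(x) = 3·x^2
  lim(x→0) f'(x)/g'(x) = lim(x→0) (cos(x) - 1)/(3·x^2)
  = -1/6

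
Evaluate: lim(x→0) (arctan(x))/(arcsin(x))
This is a 0/0 indeterminate form.

Apply L'Hôpital's rule: differentiate numerator and denominator separately.
  f(x) = atan(x)   ⇒   f'(x) = 1/(x^2 + 1)
  g(x) = asin(x)   ⇒   g'(x) = 1/sqrt(1 - x^2)
  lim(x→0) f'(x)/g'(x) = lim(x→0) (1/(x^2 + 1))/(1/sqrt(1 - x^2))
  = 1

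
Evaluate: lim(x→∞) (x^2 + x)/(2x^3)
This is an ∞/∞ indeterminate form.

Apply L'Hôpital's rule: differentiate numerator and denominator separately.
  f(x) = x^2 + x   ⇒   f'(x) = 2·x + 1
  g(x) = 2·x^3   ⇒   g'(x) = 6·x^2
  lim(x→∞) f'(x)/g'(x) = lim(x→∞) (2·x + 1)/(6·x^2)
  = 0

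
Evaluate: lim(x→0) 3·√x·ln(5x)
This is a 0·∞ indeterminate form.

Rewrite 0·∞ as a quotient (0/0 or ∞/∞ form), then apply L'Hôpital's rule:
  lim(x→0) 3·√x·ln(5x) = 0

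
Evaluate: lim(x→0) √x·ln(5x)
This is a 0·∞ indeterminate form.

Rewrite 0·∞ as a quotient (0/0 or ∞/∞ form), then apply L'Hôpital's rule:
  lim(x→0) √x·ln(5x) = 0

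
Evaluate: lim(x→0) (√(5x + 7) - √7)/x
This is a standard limit.

Factor or rationalize the expression:
  lim(x→0) (√(5x + 7) - √7)/x = 5·sqrt(7)/14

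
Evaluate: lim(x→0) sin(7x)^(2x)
This is an exponential indeterminate form.

For exponential indeterminate forms, take the natural log:
  Let L = lim(x→0) sin(7x)^(2x)
  Then ln(L) = lim(x→0) [exponent × ln(base)]
  Evaluate using L'Hôpital or standard limits, then exponentiate.
  L = 1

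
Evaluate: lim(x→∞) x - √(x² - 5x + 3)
This is an ∞-∞ indeterminate form.

Combine fractions or rationalize to convert ∞-∞ to 0/0 form:
  lim(x→∞) x - √(x² - 5x + 3) = 5/2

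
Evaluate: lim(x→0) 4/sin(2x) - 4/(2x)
This is an ∞-∞ indeterminate form.

Combine fractions or rationalize to convert ∞-∞ to 0/0 form:
  lim(x→0) 4/sin(2x) - 4/(2x) = 0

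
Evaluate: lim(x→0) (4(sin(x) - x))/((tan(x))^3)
This is a 0/0 indeterminate form.

Apply L'Hôpital's rule: differentiate numerator and denominator separately.
  f(x) = -4·x + 4·sin(x)   ⇒   f'(x) = 4·cos(x) - 4
  g(x) = tan(x)^3   ⇒   g'(x) = (3·tan(x)^2 + 3)·tan(x)^2
  lim(x→0) f'(x)/g'(x) = lim(x→0) (4·cos(x) - 4)/((3·tan(x)^2 + 3)·tan(x)^2)
  = -2/3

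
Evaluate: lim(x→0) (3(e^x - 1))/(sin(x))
This is a 0/0 indeterminate form.

Apply L'Hôpital's rule: differentiate numerator and denominator separately.
  f(x) = 3·e^(x) - 3   ⇒   f'(x) = 3·e^(x)
  g(x) = sin(x)   ⇒   g'(x) = cos(x)
  lim(x→0) f'(x)/g'(x) = lim(x→0) (3·e^(x))/(cos(x))
  = 3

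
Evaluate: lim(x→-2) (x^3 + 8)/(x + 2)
This is a standard limit.

Factor or rationalize the expression:
  lim(x→-2) (x^3 + 8)/(x + 2) = 12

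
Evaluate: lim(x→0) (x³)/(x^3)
This is a 0/0 indeterminate form.

Apply L'Hôpital's rule: differentiate numerator and denominator separately.
  f(x) = x^3   ⇒   f'(x) = 3·x^2
  g(x) = x^3   ⇒   g'(x) = 3·x^2
  lim(x→0) f'(x)/g'(x) = lim(x→0) (3·x^2)/(3·x^2)
  = 1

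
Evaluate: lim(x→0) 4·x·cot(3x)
This is a 0·∞ indeterminate form.

Rewrite 0·∞ as a quotient (0/0 or ∞/∞ form), then apply L'Hôpital's rule:
  lim(x→0) 4·x·cot(3x) = 4/3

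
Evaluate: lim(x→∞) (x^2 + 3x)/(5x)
This is an ∞/∞ indeterminate form.

Apply L'Hôpital's rule: differentiate numerator and denominator separately.
  f(x) = x^2 + 3·x   ⇒   f'(x) = 2·x + 3
  g(x) = 5·x   ⇒   g'(x) = 5
  lim(x→∞) f'(x)/g'(x) = lim(x→∞) (2·x + 3)/(5)
  = ∞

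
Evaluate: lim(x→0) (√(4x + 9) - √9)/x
This is a standard limit.

Factor or rationalize the expression:
  lim(x→0) (√(4x + 9) - √9)/x = 2/3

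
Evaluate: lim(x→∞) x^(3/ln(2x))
This is an exponential indeterminate form.

For exponential indeterminate forms, take the natural log:
  Let L = lim(x→∞) x^(3/ln(2x))
  Then ln(L) = lim(x→∞) [exponent × ln(base)]
  Evaluate using L'Hôpital or standard limits, then exponentiate.
  L = e^(3)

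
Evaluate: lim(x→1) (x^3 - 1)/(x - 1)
This is a standard limit.

Factor or rationalize the expression:
  lim(x→1) (x^3 - 1)/(x - 1) = 3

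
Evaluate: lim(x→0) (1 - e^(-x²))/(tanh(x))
This is a 0/0 indeterminate form.

Apply L'Hôpital's rule: differentiate numerator and denominator separately.
  f(x) = 1 - e^(-x^2)   ⇒   f'(x) = 2·x·e^(-x^2)
  g(x) = tanh(x)   ⇒   g'(x) = 1 - tanh(x)^2
  lim(x→0) f'(x)/g'(x) = lim(x→0) (2·x·e^(-x^2))/(1 - tanh(x)^2)
  = 0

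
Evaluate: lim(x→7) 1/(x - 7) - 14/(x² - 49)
This is an ∞-∞ indeterminate form.

Combine fractions or rationalize to convert ∞-∞ to 0/0 form:
  lim(x→7) 1/(x - 7) - 14/(x² - 49) = 1/14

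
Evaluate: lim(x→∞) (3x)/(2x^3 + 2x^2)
This is an ∞/∞ indeterminate form.

Apply L'Hôpital's rule: differentiate numerator and denominator separately.
  f(x) = 3·x   ⇒   f'(x) = 3
  g(x) = 2·x^3 + 2·x^2   ⇒   g'(x) = 6·x^2 + 4·x
  lim(x→∞) f'(x)/g'(x) = lim(x→∞) (3)/(6·x^2 + 4·x)
  = 0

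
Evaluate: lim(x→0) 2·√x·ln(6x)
This is a 0·∞ indeterminate form.

Rewrite 0·∞ as a quotient (0/0 or ∞/∞ form), then apply L'Hôpital's rule:
  lim(x→0) 2·√x·ln(6x) = 0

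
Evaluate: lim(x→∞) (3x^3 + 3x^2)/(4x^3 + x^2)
This is an ∞/∞ indeterminate form.

Apply L'Hôpital's rule: differentiate numerator and denominator separately.
  f(x) = 3·x^3 + 3·x^2   ⇒   f'(x) = 9·x^2 + 6·x
  g(x) = 4·x^3 + x^2   ⇒   g'(x) = 12·x^2 + 2·x
  lim(x→∞) f'(x)/g'(x) = lim(x→∞) (9·x^2 + 6·x)/(12·x^2 + 2·x)
  = 3/4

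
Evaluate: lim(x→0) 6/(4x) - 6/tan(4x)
This is an ∞-∞ indeterminate form.

Combine fractions or rationalize to convert ∞-∞ to 0/0 form:
  lim(x→0) 6/(4x) - 6/tan(4x) = 0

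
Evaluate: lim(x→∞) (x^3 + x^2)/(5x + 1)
This is an ∞/∞ indeterminate form.

Apply L'Hôpital's rule: differentiate numerator and denominator separately.
  f(x) = x^3 + x^2   ⇒   f'(x) = 3·x^2 + 2·x
  g(x) = 5·x + 1   ⇒   g'(x) = 5
  lim(x→∞) f'(x)/g'(x) = lim(x→∞) (3·x^2 + 2·x)/(5)
  = ∞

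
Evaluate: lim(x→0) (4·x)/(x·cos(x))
This is a 0/0 indeterminate form.

Apply L'Hôpital's rule: differentiate numerator and denominator separately.
  f(x) = 4·x   ⇒   f'(x) = 4
  g(x) = x·cos(x)   ⇒   g'(x) = -x·sin(x) + cos(x)
  lim(x→0) f'(x)/g'(x) = lim(x→0) (4)/(-x·sin(x) + cos(x))
  = 4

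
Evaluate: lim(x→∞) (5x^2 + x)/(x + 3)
This is an ∞/∞ indeterminate form.

Apply L'Hôpital's rule: differentiate numerator and denominator separately.
  f(x) = 5·x^2 + x   ⇒   f'(x) = 10·x + 1
  g(x) = x + 3   ⇒   g'(x) = 1
  lim(x→∞) f'(x)/g'(x) = lim(x→∞) (10·x + 1)/(1)
  = ∞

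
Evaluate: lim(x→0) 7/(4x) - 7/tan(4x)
This is an ∞-∞ indeterminate form.

Combine fractions or rationalize to convert ∞-∞ to 0/0 form:
  lim(x→0) 7/(4x) - 7/tan(4x) = 0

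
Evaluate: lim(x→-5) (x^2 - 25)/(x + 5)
This is a standard limit.

Factor or rationalize the expression:
  lim(x→-5) (x^2 - 25)/(x + 5) = -10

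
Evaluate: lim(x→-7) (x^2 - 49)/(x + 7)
This is a standard limit.

Factor or rationalize the expression:
  lim(x→-7) (x^2 - 49)/(x + 7) = -14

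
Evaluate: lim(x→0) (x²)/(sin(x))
This is a 0/0 indeterminate form.

Apply L'Hôpital's rule: differentiate numerator and denominator separately.
  f(x) = x^2   ⇒   f'(x) = 2·x
  g(x) = sin(x)   ⇒   g'(x) = cos(x)
  lim(x→0) f'(x)/g'(x) = lim(x→0) (2·x)/(cos(x))
  = 0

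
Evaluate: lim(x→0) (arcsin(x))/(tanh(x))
This is a 0/0 indeterminate form.

Apply L'Hôpital's rule: differentiate numerator and denominator separately.
  f(x) = asin(x)   ⇒   f'(x) = 1/sqrt(1 - x^2)
  g(x) = tanh(x)   ⇒   g'(x) = 1 - tanh(x)^2
  lim(x→0) f'(x)/g'(x) = lim(x→0) (1/sqrt(1 - x^2))/(1 - tanh(x)^2)
  = 1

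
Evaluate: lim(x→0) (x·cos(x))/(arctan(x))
This is a 0/0 indeterminate form.

Apply L'Hôpital's rule: differentiate numerator and denominator separately.
  f(x) = x·cos(x)   ⇒   f'(x) = -x·sin(x) + cos(x)
  g(x) = atan(x)   ⇒   g'(x) = 1/(x^2 + 1)
  lim(x→0) f'(x)/g'(x) = lim(x→0) (-x·sin(x) + cos(x))/(1/(x^2 + 1))
  = 1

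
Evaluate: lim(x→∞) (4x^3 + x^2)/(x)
This is an ∞/∞ indeterminate form.

Apply L'Hôpital's rule: differentiate numerator and denominator separately.
  f(x) = 4·x^3 + x^2   ⇒   f'(x) = 12·x^2 + 2·x
  g(x) = x   ⇒   g'(x) = 1
  lim(x→∞) f'(x)/g'(x) = lim(x→∞) (12·x^2 + 2·x)/(1)
  = ∞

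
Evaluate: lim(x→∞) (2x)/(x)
This is an ∞/∞ indeterminate form.

Apply L'Hôpital's rule: differentiate numerator and denominator separately.
  f(x) = 2·x   ⇒   f'(x) = 2
  g(x) = x   ⇒   g'(x) = 1
  lim(x→∞) f'(x)/g'(x) = lim(x→∞) (2)/(1)
  = 2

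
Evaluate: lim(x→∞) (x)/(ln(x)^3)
This is an ∞/∞ indeterminate form.

Apply L'Hôpital's rule: differentiate numerator and denominator separately.
  f(x) = x   ⇒   f'(x) = 1
  g(x) = ln(x)^3   ⇒   g'(x) = 3·ln(x)^2/x
  lim(x→∞) f'(x)/g'(x) = lim(x→∞) (1)/(3·ln(x)^2/x)
  = ∞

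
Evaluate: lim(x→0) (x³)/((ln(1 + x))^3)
This is a 0/0 indeterminate form.

Apply L'Hôpital's rule: differentiate numerator and denominator separately.
  f(x) = x^3   ⇒   f'(x) = 3·x^2
  g(x) = ln(x + 1)^3   ⇒   g'(x) = 3·ln(x + 1)^2/(x + 1)
  lim(x→0) f'(x)/g'(x) = lim(x→0) (3·x^2)/(3·ln(x + 1)^2/(x + 1))
  = 1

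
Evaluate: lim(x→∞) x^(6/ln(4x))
This is an exponential indeterminate form.

For exponential indeterminate forms, take the natural log:
  Let L = lim(x→∞) x^(6/ln(4x))
  Then ln(L) = lim(x→∞) [exponent × ln(base)]
  Evaluate using L'Hôpital or standard limits, then exponentiate.
  L = e^(6)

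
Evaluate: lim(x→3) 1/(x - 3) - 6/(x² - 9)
This is an ∞-∞ indeterminate form.

Combine fractions or rationalize to convert ∞-∞ to 0/0 form:
  lim(x→3) 1/(x - 3) - 6/(x² - 9) = 1/6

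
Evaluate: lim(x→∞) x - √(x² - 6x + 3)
This is an ∞-∞ indeterminate form.

Combine fractions or rationalize to convert ∞-∞ to 0/0 form:
  lim(x→∞) x - √(x² - 6x + 3) = 3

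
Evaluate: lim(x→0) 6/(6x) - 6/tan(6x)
This is an ∞-∞ indeterminate form.

Combine fractions or rationalize to convert ∞-∞ to 0/0 form:
  lim(x→0) 6/(6x) - 6/tan(6x) = 0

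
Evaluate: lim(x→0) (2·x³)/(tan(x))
This is a 0/0 indeterminate form.

Apply L'Hôpital's rule: differentiate numerator and denominator separately.
  f(x) = 2·x^3   ⇒   f'(x) = 6·x^2
  g(x) = tan(x)   ⇒   g'(x) = tan(x)^2 + 1
  lim(x→0) f'(x)/g'(x) = lim(x→0) (6·x^2)/(tan(x)^2 + 1)
  = 0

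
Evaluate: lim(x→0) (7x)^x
This is an exponential indeterminate form.

For exponential indeterminate forms, take the natural log:
  Let L = lim(x→0) (7x)^x
  Then ln(L) = lim(x→0) [exponent × ln(base)]
  Evaluate using L'Hôpital or standard limits, then exponentiate.
  L = 1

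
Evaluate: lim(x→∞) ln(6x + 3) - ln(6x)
This is an ∞-∞ indeterminate form.

Combine fractions or rationalize to convert ∞-∞ to 0/0 form:
  lim(x→∞) ln(6x + 3) - ln(6x) = 0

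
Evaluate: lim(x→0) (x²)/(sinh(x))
This is a 0/0 indeterminate form.

Apply L'Hôpital's rule: differentiate numerator and denominator separately.
  f(x) = x^2   ⇒   f'(x) = 2·x
  g(x) = sinh(x)   ⇒   g'(x) = cosh(x)
  lim(x→0) f'(x)/g'(x) = lim(x→0) (2·x)/(cosh(x))
  = 0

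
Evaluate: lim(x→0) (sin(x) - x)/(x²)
This is a 0/0 indeterminate form.

Apply L'Hôpital's rule: differentiate numerator and denominator separately.
  f(x) = -x + sin(x)   ⇒   f'(x) = cos(x) - 1
  g(x) = x^2   ⇒   g'(x) = 2·x
  lim(x→0) f'(x)/g'(x) = lim(x→0) (cos(x) - 1)/(2·x)
  = 0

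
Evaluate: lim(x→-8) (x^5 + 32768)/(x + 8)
This is a standard limit.

Factor or rationalize the expression:
  lim(x→-8) (x^5 + 32768)/(x + 8) = 20480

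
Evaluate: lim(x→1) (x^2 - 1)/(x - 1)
This is a standard limit.

Factor or rationalize the expression:
  lim(x→1) (x^2 - 1)/(x - 1) = 2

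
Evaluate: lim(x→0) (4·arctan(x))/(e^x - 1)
This is a 0/0 indeterminate form.

Apply L'Hôpital's rule: differentiate numerator and denominator separately.
  f(x) = 4·atan(x)   ⇒   f'(x) = 4/(x^2 + 1)
  g(x) = e^(x) - 1   ⇒   g'(x) = e^(x)
  lim(x→0) f'(x)/g'(x) = lim(x→0) (4/(x^2 + 1))/(e^(x))
  = 4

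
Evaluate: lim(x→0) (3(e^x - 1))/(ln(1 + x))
This is a 0/0 indeterminate form.

Apply L'Hôpital's rule: differentiate numerator and denominator separately.
  f(x) = 3·e^(x) - 3   ⇒   f'(x) = 3·e^(x)
  g(x) = ln(x + 1)   ⇒   g'(x) = 1/(x + 1)
  lim(x→0) f'(x)/g'(x) = lim(x→0) (3·e^(x))/(1/(x + 1))
  = 3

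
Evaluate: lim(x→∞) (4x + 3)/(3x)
This is an ∞/∞ indeterminate form.

Apply L'Hôpital's rule: differentiate numerator and denominator separately.
  f(x) = 4·x + 3   ⇒   f'(x) = 4
  g(x) = 3·x   ⇒   g'(x) = 3
  lim(x→∞) f'(x)/g'(x) = lim(x→∞) (4)/(3)
  = 4/3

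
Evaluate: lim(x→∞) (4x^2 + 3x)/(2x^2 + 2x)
This is an ∞/∞ indeterminate form.

Apply L'Hôpital's rule: differentiate numerator and denominator separately.
  f(x) = 4·x^2 + 3·x   ⇒   f'(x) = 8·x + 3
  g(x) = 2·x^2 + 2·x   ⇒   g'(x) = 4·x + 2
  lim(x→∞) f'(x)/g'(x) = lim(x→∞) (8·x + 3)/(4·x + 2)
  = 2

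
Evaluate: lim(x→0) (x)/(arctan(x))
This is a 0/0 indeterminate form.

Apply L'Hôpital's rule: differentiate numerator and denominator separately.
  f(x) = x   ⇒   f'(x) = 1
  g(x) = atan(x)   ⇒   g'(x) = 1/(x^2 + 1)
  lim(x→0) f'(x)/g'(x) = lim(x→0) (1)/(1/(x^2 + 1))
  = 1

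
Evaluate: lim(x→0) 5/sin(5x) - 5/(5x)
This is an ∞-∞ indeterminate form.

Combine fractions or rationalize to convert ∞-∞ to 0/0 form:
  lim(x→0) 5/sin(5x) - 5/(5x) = 0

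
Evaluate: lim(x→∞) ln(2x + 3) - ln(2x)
This is an ∞-∞ indeterminate form.

Combine fractions or rationalize to convert ∞-∞ to 0/0 form:
  lim(x→∞) ln(2x + 3) - ln(2x) = 0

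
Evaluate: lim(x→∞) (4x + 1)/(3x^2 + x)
This is an ∞/∞ indeterminate form.

Apply L'Hôpital's rule: differentiate numerator and denominator separately.
  f(x) = 4·x + 1   ⇒   f'(x) = 4
  g(x) = 3·x^2 + x   ⇒   g'(x) = 6·x + 1
  lim(x→∞) f'(x)/g'(x) = lim(x→∞) (4)/(6·x + 1)
  = 0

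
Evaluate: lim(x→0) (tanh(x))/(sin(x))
This is a 0/0 indeterminate form.

Apply L'Hôpital's rule: differentiate numerator and denominator separately.
  f(x) = tanh(x)   ⇒   f'(x) = 1 - tanh(x)^2
  g(x) = sin(x)   ⇒   g'(x) = cos(x)
  lim(x→0) f'(x)/g'(x) = lim(x→0) (1 - tanh(x)^2)/(cos(x))
  = 1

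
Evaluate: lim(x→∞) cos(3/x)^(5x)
This is an exponential indeterminate form.

For exponential indeterminate forms, take the natural log:
  Let L = lim(x→∞) cos(3/x)^(5x)
  Then ln(L) = lim(x→∞) [exponent × ln(base)]
  Evaluate using L'Hôpital or standard limits, then exponentiate.
  L = 1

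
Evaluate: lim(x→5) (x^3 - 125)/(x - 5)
This is a standard limit.

Factor or rationalize the expression:
  lim(x→5) (x^3 - 125)/(x - 5) = 75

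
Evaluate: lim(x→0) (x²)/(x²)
This is a 0/0 indeterminate form.

Apply L'Hôpital's rule: differentiate numerator and denominator separately.
  f(x) = x^2   ⇒   f'(x) = 2·x
  g(x) = x^2   ⇒   g'(x) = 2·x
  lim(x→0) f'(x)/g'(x) = lim(x→0) (2·x)/(2·x)
  = 1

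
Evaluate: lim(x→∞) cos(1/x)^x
This is an exponential indeterminate form.

For exponential indeterminate forms, take the natural log:
  Let L = lim(x→∞) cos(1/x)^x
  Then ln(L) = lim(x→∞) [exponent × ln(base)]
  Evaluate using L'Hôpital or standard limits, then exponentiate.
  L = 1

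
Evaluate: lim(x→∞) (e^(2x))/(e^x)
This is an ∞/∞ indeterminate form.

Apply L'Hôpital's rule: differentiate numerator and denominator separately.
  f(x) = e^(2·x)   ⇒   f'(x) = 2·e^(2·x)
  g(x) = e^(x)   ⇒   g'(x) = e^(x)
  lim(x→∞) f'(x)/g'(x) = lim(x→∞) (2·e^(2·x))/(e^(x))
  = ∞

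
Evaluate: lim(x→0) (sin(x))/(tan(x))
This is a 0/0 indeterminate form.

Apply L'Hôpital's rule: differentiate numerator and denominator separately.
  f(x) = sin(x)   ⇒   f'(x) = cos(x)
  g(x) = tan(x)   ⇒   g'(x) = tan(x)^2 + 1
  lim(x→0) f'(x)/g'(x) = lim(x→0) (cos(x))/(tan(x)^2 + 1)
  = 1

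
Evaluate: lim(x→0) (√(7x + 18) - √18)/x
This is a standard limit.

Factor or rationalize the expression:
  lim(x→0) (√(7x + 18) - √18)/x = 7·sqrt(2)/12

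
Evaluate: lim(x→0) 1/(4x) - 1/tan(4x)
This is an ∞-∞ indeterminate form.

Combine fractions or rationalize to convert ∞-∞ to 0/0 form:
  lim(x→0) 1/(4x) - 1/tan(4x) = 0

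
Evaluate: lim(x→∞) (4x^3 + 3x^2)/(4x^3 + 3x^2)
This is an ∞/∞ indeterminate form.

Apply L'Hôpital's rule: differentiate numerator and denominator separately.
  f(x) = 4·x^3 + 3·x^2   ⇒   f'(x) = 12·x^2 + 6·x
  g(x) = 4·x^3 + 3·x^2   ⇒   g'(x) = 12·x^2 + 6·x
  lim(x→∞) f'(x)/g'(x) = lim(x→∞) (12·x^2 + 6·x)/(12·x^2 + 6·x)
  = 1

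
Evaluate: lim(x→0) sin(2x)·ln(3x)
This is a 0·∞ indeterminate form.

Rewrite 0·∞ as a quotient (0/0 or ∞/∞ form), then apply L'Hôpital's rule:
  lim(x→0) sin(2x)·ln(3x) = 0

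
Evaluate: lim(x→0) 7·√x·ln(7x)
This is a 0·∞ indeterminate form.

Rewrite 0·∞ as a quotient (0/0 or ∞/∞ form), then apply L'Hôpital's rule:
  lim(x→0) 7·√x·ln(7x) = 0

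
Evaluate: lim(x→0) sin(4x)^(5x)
This is an exponential indeterminate form.

For exponential indeterminate forms, take the natural log:
  Let L = lim(x→0) sin(4x)^(5x)
  Then ln(L) = lim(x→0) [exponent × ln(base)]
  Evaluate using L'Hôpital or standard limits, then exponentiate.
  L = 1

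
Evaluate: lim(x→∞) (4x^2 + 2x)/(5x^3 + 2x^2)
This is an ∞/∞ indeterminate form.

Apply L'Hôpital's rule: differentiate numerator and denominator separately.
  f(x) = 4·x^2 + 2·x   ⇒   f'(x) = 8·x + 2
  g(x) = 5·x^3 + 2·x^2   ⇒   g'(x) = 15·x^2 + 4·x
  lim(x→∞) f'(x)/g'(x) = lim(x→∞) (8·x + 2)/(15·x^2 + 4·x)
  = 0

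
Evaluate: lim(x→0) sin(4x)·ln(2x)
This is a 0·∞ indeterminate form.

Rewrite 0·∞ as a quotient (0/0 or ∞/∞ form), then apply L'Hôpital's rule:
  lim(x→0) sin(4x)·ln(2x) = 0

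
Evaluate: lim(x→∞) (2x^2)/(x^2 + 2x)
This is an ∞/∞ indeterminate form.

Apply L'Hôpital's rule: differentiate numerator and denominator separately.
  f(x) = 2·x^2   ⇒   f'(x) = 4·x
  g(x) = x^2 + 2·x   ⇒   g'(x) = 2·x + 2
  lim(x→∞) f'(x)/g'(x) = lim(x→∞) (4·x)/(2·x + 2)
  = 2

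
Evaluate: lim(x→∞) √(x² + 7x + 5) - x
This is an ∞-∞ indeterminate form.

Combine fractions or rationalize to convert ∞-∞ to 0/0 form:
  lim(x→∞) √(x² + 7x + 5) - x = 7/2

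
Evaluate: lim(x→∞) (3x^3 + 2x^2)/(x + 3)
This is an ∞/∞ indeterminate form.

Apply L'Hôpital's rule: differentiate numerator and denominator separately.
  f(x) = 3·x^3 + 2·x^2   ⇒   f'(x) = 9·x^2 + 4·x
  g(x) = x + 3   ⇒   g'(x) = 1
  lim(x→∞) f'(x)/g'(x) = lim(x→∞) (9·x^2 + 4·x)/(1)
  = ∞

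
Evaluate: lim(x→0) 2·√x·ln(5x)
This is a 0·∞ indeterminate form.

Rewrite 0·∞ as a quotient (0/0 or ∞/∞ form), then apply L'Hôpital's rule:
  lim(x→0) 2·√x·ln(5x) = 0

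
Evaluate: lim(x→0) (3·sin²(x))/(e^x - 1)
This is a 0/0 indeterminate form.

Apply L'Hôpital's rule: differentiate numerator and denominator separately.
  f(x) = 3·sin(x)^2   ⇒   f'(x) = 6·sin(x)·cos(x)
  g(x) = e^(x) - 1   ⇒   g'(x) = e^(x)
  lim(x→0) f'(x)/g'(x) = lim(x→0) (6·sin(x)·cos(x))/(e^(x))
  = 0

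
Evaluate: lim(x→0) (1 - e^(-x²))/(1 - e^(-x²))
This is a 0/0 indeterminate form.

Apply L'Hôpital's rule: differentiate numerator and denominator separately.
  f(x) = 1 - e^(-x^2)   ⇒   f'(x) = 2·x·e^(-x^2)
  g(x) = 1 - e^(-x^2)   ⇒   g'(x) = 2·x·e^(-x^2)
  lim(x→0) f'(x)/g'(x) = lim(x→0) (2·x·e^(-x^2))/(2·x·e^(-x^2))
  = 1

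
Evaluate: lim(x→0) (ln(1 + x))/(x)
This is a 0/0 indeterminate form.

Apply L'Hôpital's rule: differentiate numerator and denominator separately.
  f(x) = ln(x + 1)   ⇒   f'(x) = 1/(x + 1)
  g(x) = x   ⇒   g'(x) = 1
  lim(x→0) f'(x)/g'(x) = lim(x→0) (1/(x + 1))/(1)
  = 1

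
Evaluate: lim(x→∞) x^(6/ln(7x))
This is an exponential indeterminate form.

For exponential indeterminate forms, take the natural log:
  Let L = lim(x→∞) x^(6/ln(7x))
  Then ln(L) = lim(x→∞) [exponent × ln(base)]
  Evaluate using L'Hôpital or standard limits, then exponentiate.
  L = e^(6)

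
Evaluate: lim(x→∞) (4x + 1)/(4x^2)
This is an ∞/∞ indeterminate form.

Apply L'Hôpital's rule: differentiate numerator and denominator separately.
  f(x) = 4·x + 1   ⇒   f'(x) = 4
  g(x) = 4·x^2   ⇒   g'(x) = 8·x
  lim(x→∞) f'(x)/g'(x) = lim(x→∞) (4)/(8·x)
  = 0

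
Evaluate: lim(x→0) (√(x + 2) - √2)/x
This is a standard limit.

Factor or rationalize the expression:
  lim(x→0) (√(x + 2) - √2)/x = sqrt(2)/4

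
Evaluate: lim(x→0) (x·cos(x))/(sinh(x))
This is a 0/0 indeterminate form.

Apply L'Hôpital's rule: differentiate numerator and denominator separately.
  f(x) = x·cos(x)   ⇒   f'(x) = -x·sin(x) + cos(x)
  g(x) = sinh(x)   ⇒   g'(x) = cosh(x)
  lim(x→0) f'(x)/g'(x) = lim(x→0) (-x·sin(x) + cos(x))/(cosh(x))
  = 1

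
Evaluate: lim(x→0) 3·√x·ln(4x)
This is a 0·∞ indeterminate form.

Rewrite 0·∞ as a quotient (0/0 or ∞/∞ form), then apply L'Hôpital's rule:
  lim(x→0) 3·√x·ln(4x) = 0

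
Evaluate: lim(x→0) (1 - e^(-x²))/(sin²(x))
This is a 0/0 indeterminate form.

Apply L'Hôpital's rule: differentiate numerator and denominator separately.
  f(x) = 1 - e^(-x^2)   ⇒   f'(x) = 2·x·e^(-x^2)
  g(x) = sin(x)^2   ⇒   g'(x) = 2·sin(x)·cos(x)
  lim(x→0) f'(x)/g'(x) = lim(x→0) (2·x·e^(-x^2))/(2·sin(x)·cos(x))
  = 1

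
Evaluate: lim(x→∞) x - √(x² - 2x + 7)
This is an ∞-∞ indeterminate form.

Combine fractions or rationalize to convert ∞-∞ to 0/0 form:
  lim(x→∞) x - √(x² - 2x + 7) = 1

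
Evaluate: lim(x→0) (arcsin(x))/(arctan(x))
This is a 0/0 indeterminate form.

Apply L'Hôpital's rule: differentiate numerator and denominator separately.
  f(x) = asin(x)   ⇒   f'(x) = 1/sqrt(1 - x^2)
  g(x) = atan(x)   ⇒   g'(x) = 1/(x^2 + 1)
  lim(x→0) f'(x)/g'(x) = lim(x→0) (1/sqrt(1 - x^2))/(1/(x^2 + 1))
  = 1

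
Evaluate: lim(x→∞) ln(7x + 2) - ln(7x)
This is an ∞-∞ indeterminate form.

Combine fractions or rationalize to convert ∞-∞ to 0/0 form:
  lim(x→∞) ln(7x + 2) - ln(7x) = 0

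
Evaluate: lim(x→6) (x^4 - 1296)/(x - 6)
This is a standard limit.

Factor or rationalize the expression:
  lim(x→6) (x^4 - 1296)/(x - 6) = 864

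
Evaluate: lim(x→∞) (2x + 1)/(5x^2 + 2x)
This is an ∞/∞ indeterminate form.

Apply L'Hôpital's rule: differentiate numerator and denominator separately.
  f(x) = 2·x + 1   ⇒   f'(x) = 2
  g(x) = 5·x^2 + 2·x   ⇒   g'(x) = 10·x + 2
  lim(x→∞) f'(x)/g'(x) = lim(x→∞) (2)/(10·x + 2)
  = 0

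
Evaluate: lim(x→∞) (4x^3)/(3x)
This is an ∞/∞ indeterminate form.

Apply L'Hôpital's rule: differentiate numerator and denominator separately.
  f(x) = 4·x^3   ⇒   f'(x) = 12·x^2
  g(x) = 3·x   ⇒   g'(x) = 3
  lim(x→∞) f'(x)/g'(x) = lim(x→∞) (12·x^2)/(3)
  = ∞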